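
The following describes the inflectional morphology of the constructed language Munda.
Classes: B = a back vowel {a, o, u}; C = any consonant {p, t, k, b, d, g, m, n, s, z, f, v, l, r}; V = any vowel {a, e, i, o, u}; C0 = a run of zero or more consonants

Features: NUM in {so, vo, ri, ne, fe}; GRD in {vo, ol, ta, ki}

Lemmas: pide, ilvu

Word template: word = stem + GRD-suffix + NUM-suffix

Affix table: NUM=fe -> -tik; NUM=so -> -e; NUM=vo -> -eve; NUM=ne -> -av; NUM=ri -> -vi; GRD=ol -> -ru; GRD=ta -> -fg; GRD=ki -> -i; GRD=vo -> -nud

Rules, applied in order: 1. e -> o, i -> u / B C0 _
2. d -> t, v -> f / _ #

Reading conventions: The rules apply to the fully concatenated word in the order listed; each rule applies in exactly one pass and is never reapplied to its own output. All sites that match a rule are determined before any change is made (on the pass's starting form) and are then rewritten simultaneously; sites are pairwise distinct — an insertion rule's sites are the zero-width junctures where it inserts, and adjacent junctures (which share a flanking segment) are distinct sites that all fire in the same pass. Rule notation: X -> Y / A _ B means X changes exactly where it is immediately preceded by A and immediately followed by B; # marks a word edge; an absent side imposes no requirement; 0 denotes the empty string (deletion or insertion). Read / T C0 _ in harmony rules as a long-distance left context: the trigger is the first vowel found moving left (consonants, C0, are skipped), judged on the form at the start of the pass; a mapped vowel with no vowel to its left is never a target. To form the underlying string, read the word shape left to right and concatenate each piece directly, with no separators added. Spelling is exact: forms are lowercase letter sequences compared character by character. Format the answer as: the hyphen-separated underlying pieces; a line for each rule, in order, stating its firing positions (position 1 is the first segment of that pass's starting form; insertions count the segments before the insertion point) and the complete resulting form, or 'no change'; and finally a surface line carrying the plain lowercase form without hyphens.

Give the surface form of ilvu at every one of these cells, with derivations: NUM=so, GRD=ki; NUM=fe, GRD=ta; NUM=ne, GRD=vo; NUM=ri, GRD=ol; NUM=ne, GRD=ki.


cell NUM=so, GRD=ki:
underlying: ilvu-i-e
1. e -> o, i -> u / B C0 _: fires at position(s) 5: ilvuue
2. d -> t, v -> f / _ #: no change
surface: ilvuue

cell NUM=fe, GRD=ta:
underlying: ilvu-fg-tik
1. e -> o, i -> u / B C0 _: fires at position(s) 8: ilvufgtuk
2. d -> t, v -> f / _ #: no change
surface: ilvufgtuk

cell NUM=ne, GRD=vo:
underlying: ilvu-nud-av
1. e -> o, i -> u / B C0 _: no change
2. d -> t, v -> f / _ #: fires at position(s) 9: ilvunudaf
surface: ilvunudaf

cell NUM=ri, GRD=ol:
underlying: ilvu-ru-vi
1. e -> o, i -> u / B C0 _: fires at position(s) 8: ilvuruvu
2. d -> t, v -> f / _ #: no change
surface: ilvuruvu

cell NUM=ne, GRD=ki:
underlying: ilvu-i-av
1. e -> o, i -> u / B C0 _: fires at position(s) 5: ilvuuav
2. d -> t, v -> f / _ #: fires at position(s) 7: ilvuuaf
surface: ilvuuaf


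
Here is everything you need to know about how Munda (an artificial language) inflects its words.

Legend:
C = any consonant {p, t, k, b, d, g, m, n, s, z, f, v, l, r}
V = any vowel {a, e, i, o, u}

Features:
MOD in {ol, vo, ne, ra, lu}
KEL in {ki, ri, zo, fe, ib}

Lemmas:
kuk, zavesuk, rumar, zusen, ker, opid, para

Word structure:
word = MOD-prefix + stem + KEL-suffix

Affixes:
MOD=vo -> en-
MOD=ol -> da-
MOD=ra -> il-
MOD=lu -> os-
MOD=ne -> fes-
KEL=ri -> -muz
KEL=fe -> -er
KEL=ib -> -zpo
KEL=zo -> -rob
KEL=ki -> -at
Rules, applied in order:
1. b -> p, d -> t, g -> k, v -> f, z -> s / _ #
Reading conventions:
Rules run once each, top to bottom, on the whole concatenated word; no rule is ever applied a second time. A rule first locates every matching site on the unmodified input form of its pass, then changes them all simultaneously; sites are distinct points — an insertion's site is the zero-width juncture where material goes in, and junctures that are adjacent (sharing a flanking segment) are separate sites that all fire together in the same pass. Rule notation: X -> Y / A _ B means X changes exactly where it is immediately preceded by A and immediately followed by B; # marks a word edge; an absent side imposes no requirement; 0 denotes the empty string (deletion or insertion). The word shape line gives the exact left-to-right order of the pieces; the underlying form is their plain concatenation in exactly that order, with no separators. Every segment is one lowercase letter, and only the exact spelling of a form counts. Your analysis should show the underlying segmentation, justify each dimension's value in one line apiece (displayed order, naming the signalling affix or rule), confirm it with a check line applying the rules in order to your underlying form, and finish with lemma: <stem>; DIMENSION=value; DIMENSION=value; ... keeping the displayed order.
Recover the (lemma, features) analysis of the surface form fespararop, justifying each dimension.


underlying: fes-para-rob
MOD=ne - signalled by the affix fes-
KEL=zo - signalled by the affix -rob
check: fespararob -> fespararop
lemma: para; MOD=ne; KEL=zo


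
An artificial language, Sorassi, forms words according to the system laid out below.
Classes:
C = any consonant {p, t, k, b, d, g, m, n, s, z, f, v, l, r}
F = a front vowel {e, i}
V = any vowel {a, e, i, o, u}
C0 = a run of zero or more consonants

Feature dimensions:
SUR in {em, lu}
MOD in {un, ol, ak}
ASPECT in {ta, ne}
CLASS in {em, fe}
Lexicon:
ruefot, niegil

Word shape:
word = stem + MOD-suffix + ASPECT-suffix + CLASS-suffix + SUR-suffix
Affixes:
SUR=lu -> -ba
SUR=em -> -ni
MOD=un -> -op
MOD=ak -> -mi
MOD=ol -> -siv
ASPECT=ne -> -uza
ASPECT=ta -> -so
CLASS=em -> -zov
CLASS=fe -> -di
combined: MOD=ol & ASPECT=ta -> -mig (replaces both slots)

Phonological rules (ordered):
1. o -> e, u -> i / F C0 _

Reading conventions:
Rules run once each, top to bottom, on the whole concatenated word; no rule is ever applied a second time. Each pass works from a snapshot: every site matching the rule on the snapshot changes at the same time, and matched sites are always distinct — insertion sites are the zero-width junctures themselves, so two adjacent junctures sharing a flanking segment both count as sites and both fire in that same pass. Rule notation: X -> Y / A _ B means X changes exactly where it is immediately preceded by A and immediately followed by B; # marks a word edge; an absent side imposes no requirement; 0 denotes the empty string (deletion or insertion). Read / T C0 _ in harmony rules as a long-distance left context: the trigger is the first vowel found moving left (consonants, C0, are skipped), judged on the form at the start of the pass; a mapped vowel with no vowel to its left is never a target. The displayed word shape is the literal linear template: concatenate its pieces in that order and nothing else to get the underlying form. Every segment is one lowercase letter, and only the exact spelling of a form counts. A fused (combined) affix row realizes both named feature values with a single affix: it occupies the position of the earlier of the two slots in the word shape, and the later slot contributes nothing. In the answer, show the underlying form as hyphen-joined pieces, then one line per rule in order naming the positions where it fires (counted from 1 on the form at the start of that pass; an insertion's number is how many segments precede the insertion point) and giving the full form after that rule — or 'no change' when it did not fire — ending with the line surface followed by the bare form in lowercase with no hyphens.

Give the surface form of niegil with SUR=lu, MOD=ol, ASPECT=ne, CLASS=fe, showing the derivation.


underlying: niegil-siv-uza-di-ba
1. o -> e, u -> i / F C0 _: fires at position(s) 10: niegilsivizadiba
surface: niegilsivizadiba


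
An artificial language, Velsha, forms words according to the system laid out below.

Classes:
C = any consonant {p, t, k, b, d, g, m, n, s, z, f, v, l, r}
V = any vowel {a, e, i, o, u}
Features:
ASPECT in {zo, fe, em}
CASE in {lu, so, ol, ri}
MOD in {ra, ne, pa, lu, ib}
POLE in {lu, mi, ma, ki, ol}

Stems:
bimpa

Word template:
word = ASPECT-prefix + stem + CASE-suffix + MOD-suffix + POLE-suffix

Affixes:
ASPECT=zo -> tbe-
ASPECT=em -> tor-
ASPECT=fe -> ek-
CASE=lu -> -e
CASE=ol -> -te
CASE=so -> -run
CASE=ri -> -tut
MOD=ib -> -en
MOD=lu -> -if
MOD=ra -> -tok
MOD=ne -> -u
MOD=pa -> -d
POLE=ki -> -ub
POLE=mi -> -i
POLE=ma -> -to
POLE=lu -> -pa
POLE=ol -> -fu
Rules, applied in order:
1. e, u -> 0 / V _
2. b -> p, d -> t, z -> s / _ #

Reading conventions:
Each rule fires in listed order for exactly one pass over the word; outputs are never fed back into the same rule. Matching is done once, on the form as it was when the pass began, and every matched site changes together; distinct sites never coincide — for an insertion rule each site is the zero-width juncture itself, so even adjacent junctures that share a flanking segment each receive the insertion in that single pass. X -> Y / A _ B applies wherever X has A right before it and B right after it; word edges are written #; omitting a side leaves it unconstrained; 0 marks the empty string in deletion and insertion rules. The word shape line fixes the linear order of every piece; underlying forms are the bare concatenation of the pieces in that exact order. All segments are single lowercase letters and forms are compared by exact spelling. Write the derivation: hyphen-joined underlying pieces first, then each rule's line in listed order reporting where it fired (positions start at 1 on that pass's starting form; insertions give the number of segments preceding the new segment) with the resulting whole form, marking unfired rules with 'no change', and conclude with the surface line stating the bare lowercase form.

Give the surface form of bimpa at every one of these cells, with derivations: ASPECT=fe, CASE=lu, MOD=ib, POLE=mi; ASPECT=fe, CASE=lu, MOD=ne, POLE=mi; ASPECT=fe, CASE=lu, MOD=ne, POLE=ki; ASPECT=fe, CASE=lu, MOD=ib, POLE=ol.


cell ASPECT=fe, CASE=lu, MOD=ib, POLE=mi:
underlying: ek-bimpa-e-en-i
1. e, u -> 0 / V _: fires at position(s) 8, 9: ekbimpani
2. b -> p, d -> t, z -> s / _ #: no change
surface: ekbimpani

cell ASPECT=fe, CASE=lu, MOD=ne, POLE=mi:
underlying: ek-bimpa-e-u-i
1. e, u -> 0 / V _: fires at position(s) 8, 9: ekbimpai
2. b -> p, d -> t, z -> s / _ #: no change
surface: ekbimpai

cell ASPECT=fe, CASE=lu, MOD=ne, POLE=ki:
underlying: ek-bimpa-e-u-ub
1. e, u -> 0 / V _: fires at position(s) 8, 9, 10: ekbimpab
2. b -> p, d -> t, z -> s / _ #: fires at position(s) 8: ekbimpap
surface: ekbimpap

cell ASPECT=fe, CASE=lu, MOD=ib, POLE=ol:
underlying: ek-bimpa-e-en-fu
1. e, u -> 0 / V _: fires at position(s) 8, 9: ekbimpanfu
2. b -> p, d -> t, z -> s / _ #: no change
surface: ekbimpanfu


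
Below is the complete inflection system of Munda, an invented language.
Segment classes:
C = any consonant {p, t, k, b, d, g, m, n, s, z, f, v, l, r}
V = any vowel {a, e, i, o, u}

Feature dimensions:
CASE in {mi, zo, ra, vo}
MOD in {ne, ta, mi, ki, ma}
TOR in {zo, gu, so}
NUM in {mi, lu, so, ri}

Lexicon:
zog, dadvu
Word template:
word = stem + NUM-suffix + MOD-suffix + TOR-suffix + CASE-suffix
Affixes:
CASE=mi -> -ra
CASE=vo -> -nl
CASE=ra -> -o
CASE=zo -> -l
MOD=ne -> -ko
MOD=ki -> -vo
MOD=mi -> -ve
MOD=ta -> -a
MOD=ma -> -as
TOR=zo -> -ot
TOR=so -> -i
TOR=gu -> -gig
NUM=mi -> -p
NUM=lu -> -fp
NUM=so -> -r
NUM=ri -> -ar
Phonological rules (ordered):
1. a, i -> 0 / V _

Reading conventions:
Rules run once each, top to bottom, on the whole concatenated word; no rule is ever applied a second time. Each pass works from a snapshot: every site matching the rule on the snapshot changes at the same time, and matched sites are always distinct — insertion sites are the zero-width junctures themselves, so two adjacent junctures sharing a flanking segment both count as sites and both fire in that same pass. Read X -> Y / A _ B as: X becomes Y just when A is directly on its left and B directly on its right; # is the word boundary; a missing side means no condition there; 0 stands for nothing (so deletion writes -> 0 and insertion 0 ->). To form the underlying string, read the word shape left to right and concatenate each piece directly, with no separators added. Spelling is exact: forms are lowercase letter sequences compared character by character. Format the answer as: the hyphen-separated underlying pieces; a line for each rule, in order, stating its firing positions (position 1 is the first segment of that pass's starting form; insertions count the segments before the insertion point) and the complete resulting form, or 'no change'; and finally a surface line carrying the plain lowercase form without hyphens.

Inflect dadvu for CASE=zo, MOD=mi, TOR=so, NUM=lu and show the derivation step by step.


underlying: dadvu-fp-ve-i-l
1. a, i -> 0 / V _: fires at position(s) 10: dadvufpvel
surface: dadvufpvel


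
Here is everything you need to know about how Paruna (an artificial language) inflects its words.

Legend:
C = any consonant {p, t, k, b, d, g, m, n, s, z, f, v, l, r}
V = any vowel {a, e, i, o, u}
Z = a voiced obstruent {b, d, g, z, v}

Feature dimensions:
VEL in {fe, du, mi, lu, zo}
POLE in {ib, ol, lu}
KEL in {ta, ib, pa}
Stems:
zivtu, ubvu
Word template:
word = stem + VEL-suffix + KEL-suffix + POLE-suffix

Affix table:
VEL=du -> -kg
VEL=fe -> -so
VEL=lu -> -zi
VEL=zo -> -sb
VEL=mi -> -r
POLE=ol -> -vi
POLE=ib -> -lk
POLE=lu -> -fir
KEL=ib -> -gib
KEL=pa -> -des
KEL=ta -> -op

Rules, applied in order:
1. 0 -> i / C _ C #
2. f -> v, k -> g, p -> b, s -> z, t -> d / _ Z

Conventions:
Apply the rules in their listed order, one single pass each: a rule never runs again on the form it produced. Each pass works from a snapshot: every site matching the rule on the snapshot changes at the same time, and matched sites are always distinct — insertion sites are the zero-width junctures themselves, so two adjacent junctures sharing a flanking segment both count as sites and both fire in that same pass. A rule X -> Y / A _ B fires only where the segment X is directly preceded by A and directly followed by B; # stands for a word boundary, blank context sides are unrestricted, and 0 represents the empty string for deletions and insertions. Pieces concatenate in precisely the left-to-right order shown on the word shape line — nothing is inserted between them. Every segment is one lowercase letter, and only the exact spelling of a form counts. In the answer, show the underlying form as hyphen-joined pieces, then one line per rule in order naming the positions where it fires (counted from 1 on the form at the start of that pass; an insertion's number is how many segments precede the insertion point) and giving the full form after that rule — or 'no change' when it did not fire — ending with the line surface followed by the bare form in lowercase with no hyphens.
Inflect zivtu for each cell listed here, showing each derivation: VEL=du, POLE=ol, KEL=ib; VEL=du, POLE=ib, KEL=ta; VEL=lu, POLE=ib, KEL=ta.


cell VEL=du, POLE=ol, KEL=ib:
underlying: zivtu-kg-gib-vi
1. 0 -> i / C _ C #: no change
2. f -> v, k -> g, p -> b, s -> z, t -> d / _ Z: fires at position(s) 6: zivtugggibvi
surface: zivtugggibvi

cell VEL=du, POLE=ib, KEL=ta:
underlying: zivtu-kg-op-lk
1. 0 -> i / C _ C #: inserts after position(s) 10: zivtukgoplik
2. f -> v, k -> g, p -> b, s -> z, t -> d / _ Z: fires at position(s) 6: zivtuggoplik
surface: zivtuggoplik

cell VEL=lu, POLE=ib, KEL=ta:
underlying: zivtu-zi-op-lk
1. 0 -> i / C _ C #: inserts after position(s) 10: zivtuzioplik
2. f -> v, k -> g, p -> b, s -> z, t -> d / _ Z: no change
surface: zivtuzioplik


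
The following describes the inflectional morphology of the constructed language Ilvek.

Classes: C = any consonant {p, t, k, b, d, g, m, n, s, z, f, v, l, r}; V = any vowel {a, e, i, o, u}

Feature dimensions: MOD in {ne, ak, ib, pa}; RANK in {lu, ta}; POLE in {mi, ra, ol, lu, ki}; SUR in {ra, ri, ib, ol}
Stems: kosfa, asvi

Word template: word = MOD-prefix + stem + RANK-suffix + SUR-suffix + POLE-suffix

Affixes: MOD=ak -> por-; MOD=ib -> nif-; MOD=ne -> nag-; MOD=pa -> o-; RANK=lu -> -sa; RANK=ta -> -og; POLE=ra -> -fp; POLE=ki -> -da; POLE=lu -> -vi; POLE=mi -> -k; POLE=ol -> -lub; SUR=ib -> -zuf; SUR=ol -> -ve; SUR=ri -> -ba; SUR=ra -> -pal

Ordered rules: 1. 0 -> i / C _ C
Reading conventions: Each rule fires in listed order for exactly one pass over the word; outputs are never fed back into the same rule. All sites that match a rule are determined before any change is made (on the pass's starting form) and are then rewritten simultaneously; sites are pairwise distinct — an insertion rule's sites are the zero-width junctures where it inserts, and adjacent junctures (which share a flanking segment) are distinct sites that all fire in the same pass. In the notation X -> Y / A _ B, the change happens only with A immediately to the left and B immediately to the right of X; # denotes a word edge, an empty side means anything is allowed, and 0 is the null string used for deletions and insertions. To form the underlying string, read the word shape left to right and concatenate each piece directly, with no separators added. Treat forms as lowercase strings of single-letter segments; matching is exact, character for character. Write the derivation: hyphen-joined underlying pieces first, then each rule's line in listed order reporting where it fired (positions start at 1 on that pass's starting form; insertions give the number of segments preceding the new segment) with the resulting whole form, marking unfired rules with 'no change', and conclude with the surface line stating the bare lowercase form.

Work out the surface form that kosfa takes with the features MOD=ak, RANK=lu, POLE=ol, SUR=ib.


underlying: por-kosfa-sa-zuf-lub
1. 0 -> i / C _ C: inserts after position(s) 3, 6, 13: porikosifasazufilub
surface: porikosifasazufilub


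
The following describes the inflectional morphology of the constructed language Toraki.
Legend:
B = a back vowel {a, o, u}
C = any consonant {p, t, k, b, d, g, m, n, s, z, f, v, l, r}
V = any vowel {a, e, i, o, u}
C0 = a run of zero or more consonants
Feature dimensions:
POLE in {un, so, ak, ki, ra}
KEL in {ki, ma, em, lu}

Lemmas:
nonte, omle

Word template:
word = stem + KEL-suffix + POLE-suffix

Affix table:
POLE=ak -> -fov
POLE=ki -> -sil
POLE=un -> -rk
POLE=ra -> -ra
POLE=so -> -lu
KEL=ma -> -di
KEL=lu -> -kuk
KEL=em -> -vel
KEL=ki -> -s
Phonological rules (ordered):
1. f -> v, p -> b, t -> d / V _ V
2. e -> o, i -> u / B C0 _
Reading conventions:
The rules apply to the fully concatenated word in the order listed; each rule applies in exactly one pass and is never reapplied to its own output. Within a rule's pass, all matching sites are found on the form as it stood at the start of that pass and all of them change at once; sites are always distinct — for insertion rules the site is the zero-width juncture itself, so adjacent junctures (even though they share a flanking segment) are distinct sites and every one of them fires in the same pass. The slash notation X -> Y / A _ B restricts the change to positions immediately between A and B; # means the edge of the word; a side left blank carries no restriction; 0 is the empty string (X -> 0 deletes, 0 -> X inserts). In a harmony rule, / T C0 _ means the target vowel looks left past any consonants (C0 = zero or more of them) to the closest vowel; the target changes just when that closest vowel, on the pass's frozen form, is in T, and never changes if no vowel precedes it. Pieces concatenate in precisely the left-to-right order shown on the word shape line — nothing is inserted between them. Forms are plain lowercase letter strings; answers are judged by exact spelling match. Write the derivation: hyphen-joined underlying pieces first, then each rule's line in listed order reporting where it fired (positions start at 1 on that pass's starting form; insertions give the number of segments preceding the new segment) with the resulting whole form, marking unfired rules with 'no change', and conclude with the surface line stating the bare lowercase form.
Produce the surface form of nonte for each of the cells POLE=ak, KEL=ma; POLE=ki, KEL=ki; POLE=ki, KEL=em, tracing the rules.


cell POLE=ak, KEL=ma:
underlying: nonte-di-fov
1. f -> v, p -> b, t -> d / V _ V: fires at position(s) 8: nontedivov
2. e -> o, i -> u / B C0 _: fires at position(s) 5: nontodivov
surface: nontodivov

cell POLE=ki, KEL=ki:
underlying: nonte-s-sil
1. f -> v, p -> b, t -> d / V _ V: no change
2. e -> o, i -> u / B C0 _: fires at position(s) 5: nontossil
surface: nontossil

cell POLE=ki, KEL=em:
underlying: nonte-vel-sil
1. f -> v, p -> b, t -> d / V _ V: no change
2. e -> o, i -> u / B C0 _: fires at position(s) 5: nontovelsil
surface: nontovelsil


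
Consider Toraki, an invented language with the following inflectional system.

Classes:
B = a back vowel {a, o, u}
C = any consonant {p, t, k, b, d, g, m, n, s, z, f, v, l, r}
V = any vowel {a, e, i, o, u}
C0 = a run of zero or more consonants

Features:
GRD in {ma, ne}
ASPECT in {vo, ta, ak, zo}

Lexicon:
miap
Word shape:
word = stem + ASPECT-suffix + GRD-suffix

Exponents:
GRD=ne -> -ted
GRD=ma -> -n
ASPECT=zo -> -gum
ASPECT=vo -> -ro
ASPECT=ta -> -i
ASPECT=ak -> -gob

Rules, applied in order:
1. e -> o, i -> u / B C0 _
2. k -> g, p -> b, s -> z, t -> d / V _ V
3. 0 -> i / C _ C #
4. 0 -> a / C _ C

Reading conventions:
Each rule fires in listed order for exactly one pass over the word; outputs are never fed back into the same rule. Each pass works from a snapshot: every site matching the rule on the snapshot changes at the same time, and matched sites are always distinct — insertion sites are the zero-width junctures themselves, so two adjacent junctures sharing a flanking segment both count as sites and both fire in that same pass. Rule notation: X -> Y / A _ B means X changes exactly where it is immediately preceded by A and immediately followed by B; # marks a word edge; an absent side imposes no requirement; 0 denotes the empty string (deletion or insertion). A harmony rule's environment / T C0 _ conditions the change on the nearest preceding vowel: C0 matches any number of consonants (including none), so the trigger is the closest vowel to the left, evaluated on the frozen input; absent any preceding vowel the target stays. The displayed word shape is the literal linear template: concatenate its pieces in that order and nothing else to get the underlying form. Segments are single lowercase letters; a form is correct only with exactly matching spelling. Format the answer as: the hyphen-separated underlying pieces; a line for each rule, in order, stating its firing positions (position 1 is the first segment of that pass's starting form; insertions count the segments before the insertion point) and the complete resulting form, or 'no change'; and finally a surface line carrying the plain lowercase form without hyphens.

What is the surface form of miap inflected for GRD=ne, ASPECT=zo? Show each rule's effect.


underlying: miap-gum-ted
1. e -> o, i -> u / B C0 _: fires at position(s) 9: miapgumtod
2. k -> g, p -> b, s -> z, t -> d / V _ V: no change
3. 0 -> i / C _ C #: no change
4. 0 -> a / C _ C: inserts after position(s) 4, 7: miapagumatod
surface: miapagumatod


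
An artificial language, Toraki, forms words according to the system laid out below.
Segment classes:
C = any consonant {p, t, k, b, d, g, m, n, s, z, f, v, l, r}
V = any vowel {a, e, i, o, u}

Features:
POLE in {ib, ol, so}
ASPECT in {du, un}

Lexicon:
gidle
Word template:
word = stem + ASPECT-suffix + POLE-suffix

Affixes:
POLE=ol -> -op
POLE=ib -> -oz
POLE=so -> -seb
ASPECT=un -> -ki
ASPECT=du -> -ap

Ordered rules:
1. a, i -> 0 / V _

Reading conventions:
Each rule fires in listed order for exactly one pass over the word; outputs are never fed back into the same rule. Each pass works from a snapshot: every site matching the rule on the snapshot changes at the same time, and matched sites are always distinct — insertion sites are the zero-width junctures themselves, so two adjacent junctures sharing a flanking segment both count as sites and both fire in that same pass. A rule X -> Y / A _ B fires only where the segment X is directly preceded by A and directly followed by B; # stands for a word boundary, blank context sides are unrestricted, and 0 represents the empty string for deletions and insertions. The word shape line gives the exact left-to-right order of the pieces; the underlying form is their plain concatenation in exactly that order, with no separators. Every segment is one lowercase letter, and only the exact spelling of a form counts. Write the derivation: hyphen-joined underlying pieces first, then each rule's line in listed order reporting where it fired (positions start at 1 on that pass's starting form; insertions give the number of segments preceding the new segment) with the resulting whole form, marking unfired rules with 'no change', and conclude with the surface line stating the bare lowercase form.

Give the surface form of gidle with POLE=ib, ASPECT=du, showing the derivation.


underlying: gidle-ap-oz
1. a, i -> 0 / V _: fires at position(s) 6: gidlepoz
surface: gidlepoz


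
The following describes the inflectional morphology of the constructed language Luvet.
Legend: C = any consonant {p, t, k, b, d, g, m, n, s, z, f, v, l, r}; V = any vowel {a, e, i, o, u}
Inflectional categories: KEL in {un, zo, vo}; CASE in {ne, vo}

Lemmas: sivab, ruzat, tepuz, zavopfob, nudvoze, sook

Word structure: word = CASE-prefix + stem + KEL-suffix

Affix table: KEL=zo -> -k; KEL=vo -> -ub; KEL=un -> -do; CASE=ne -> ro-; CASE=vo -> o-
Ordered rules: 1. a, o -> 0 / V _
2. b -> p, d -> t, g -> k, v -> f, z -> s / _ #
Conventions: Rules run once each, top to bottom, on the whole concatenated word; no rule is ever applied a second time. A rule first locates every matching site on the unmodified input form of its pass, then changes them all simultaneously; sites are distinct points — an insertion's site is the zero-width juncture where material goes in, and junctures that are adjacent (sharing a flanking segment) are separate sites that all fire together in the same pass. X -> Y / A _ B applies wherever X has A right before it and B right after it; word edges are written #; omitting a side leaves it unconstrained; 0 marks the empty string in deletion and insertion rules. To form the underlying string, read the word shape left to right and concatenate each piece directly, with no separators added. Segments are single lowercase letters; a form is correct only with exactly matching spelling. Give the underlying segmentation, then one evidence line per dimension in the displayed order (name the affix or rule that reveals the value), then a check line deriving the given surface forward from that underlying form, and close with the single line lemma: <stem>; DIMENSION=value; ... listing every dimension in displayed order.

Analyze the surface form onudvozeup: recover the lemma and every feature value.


underlying: o-nudvoze-ub
KEL=vo - signalled by the affix -ub
CASE=vo - signalled by the affix o-
check: onudvozeub -> onudvozeub -> onudvozeup
lemma: nudvoze; KEL=vo; CASE=vo


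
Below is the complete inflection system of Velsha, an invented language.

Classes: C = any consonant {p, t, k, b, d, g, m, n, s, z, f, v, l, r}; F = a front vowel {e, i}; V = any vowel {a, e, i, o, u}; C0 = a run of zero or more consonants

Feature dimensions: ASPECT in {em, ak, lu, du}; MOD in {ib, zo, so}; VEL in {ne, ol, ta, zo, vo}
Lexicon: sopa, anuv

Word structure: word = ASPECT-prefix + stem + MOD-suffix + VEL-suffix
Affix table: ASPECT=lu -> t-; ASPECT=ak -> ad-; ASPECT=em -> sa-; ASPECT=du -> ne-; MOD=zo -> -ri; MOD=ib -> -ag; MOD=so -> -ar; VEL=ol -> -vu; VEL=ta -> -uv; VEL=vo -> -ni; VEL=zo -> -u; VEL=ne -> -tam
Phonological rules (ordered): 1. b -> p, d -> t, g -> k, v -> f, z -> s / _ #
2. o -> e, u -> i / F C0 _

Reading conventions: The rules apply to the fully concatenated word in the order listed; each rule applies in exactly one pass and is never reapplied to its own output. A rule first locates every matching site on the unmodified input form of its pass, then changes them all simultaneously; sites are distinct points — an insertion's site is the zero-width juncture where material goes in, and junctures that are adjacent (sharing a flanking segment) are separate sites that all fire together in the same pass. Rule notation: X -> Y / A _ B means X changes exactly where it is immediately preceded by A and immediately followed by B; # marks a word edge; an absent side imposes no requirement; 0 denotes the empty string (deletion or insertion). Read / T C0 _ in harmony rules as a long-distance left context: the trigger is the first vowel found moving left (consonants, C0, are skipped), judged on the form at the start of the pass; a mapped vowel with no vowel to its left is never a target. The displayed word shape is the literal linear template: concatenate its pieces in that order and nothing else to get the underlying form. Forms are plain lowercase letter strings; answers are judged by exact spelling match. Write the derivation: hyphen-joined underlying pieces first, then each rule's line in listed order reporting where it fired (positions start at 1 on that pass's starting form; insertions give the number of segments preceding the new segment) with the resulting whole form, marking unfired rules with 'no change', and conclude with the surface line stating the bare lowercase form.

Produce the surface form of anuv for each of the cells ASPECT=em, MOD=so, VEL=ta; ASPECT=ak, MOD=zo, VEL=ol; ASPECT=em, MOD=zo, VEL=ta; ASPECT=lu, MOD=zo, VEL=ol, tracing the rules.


cell ASPECT=em, MOD=so, VEL=ta:
underlying: sa-anuv-ar-uv
1. b -> p, d -> t, g -> k, v -> f, z -> s / _ #: fires at position(s) 10: saanuvaruf
2. o -> e, u -> i / F C0 _: no change
surface: saanuvaruf

cell ASPECT=ak, MOD=zo, VEL=ol:
underlying: ad-anuv-ri-vu
1. b -> p, d -> t, g -> k, v -> f, z -> s / _ #: no change
2. o -> e, u -> i / F C0 _: fires at position(s) 10: adanuvrivi
surface: adanuvrivi

cell ASPECT=em, MOD=zo, VEL=ta:
underlying: sa-anuv-ri-uv
1. b -> p, d -> t, g -> k, v -> f, z -> s / _ #: fires at position(s) 10: saanuvriuf
2. o -> e, u -> i / F C0 _: fires at position(s) 9: saanuvriif
surface: saanuvriif

cell ASPECT=lu, MOD=zo, VEL=ol:
underlying: t-anuv-ri-vu
1. b -> p, d -> t, g -> k, v -> f, z -> s / _ #: no change
2. o -> e, u -> i / F C0 _: fires at position(s) 9: tanuvrivi
surface: tanuvrivi


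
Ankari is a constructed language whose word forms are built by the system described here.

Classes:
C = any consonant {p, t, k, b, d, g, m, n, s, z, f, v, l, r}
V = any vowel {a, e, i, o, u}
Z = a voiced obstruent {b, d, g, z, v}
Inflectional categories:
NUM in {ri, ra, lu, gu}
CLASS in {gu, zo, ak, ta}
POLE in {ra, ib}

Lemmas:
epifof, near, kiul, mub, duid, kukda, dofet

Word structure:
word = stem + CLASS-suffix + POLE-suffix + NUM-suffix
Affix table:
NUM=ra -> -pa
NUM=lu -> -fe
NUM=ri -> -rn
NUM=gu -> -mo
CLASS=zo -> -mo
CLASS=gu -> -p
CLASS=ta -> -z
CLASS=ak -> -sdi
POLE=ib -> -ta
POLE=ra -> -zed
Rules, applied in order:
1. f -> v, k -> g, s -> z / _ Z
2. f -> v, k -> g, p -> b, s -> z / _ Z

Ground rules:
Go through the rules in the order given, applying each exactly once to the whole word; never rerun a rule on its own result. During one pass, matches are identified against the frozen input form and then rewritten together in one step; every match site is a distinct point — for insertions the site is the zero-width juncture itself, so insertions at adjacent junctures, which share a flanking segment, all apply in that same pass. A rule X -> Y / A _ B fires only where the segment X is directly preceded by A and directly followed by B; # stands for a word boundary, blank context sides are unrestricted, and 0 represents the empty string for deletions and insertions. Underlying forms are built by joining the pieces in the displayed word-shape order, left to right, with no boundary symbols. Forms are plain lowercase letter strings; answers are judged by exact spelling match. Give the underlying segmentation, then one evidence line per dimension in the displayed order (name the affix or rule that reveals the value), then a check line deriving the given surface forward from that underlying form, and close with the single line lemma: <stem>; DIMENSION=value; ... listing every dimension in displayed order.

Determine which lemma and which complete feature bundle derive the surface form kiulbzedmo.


underlying: kiul-p-zed-mo
NUM=gu - signalled by the affix -mo
CLASS=gu - signalled by the affix -p
POLE=ra - signalled by the affix -zed
check: kiulpzedmo -> kiulpzedmo -> kiulbzedmo
lemma: kiul; NUM=gu; CLASS=gu; POLE=ra


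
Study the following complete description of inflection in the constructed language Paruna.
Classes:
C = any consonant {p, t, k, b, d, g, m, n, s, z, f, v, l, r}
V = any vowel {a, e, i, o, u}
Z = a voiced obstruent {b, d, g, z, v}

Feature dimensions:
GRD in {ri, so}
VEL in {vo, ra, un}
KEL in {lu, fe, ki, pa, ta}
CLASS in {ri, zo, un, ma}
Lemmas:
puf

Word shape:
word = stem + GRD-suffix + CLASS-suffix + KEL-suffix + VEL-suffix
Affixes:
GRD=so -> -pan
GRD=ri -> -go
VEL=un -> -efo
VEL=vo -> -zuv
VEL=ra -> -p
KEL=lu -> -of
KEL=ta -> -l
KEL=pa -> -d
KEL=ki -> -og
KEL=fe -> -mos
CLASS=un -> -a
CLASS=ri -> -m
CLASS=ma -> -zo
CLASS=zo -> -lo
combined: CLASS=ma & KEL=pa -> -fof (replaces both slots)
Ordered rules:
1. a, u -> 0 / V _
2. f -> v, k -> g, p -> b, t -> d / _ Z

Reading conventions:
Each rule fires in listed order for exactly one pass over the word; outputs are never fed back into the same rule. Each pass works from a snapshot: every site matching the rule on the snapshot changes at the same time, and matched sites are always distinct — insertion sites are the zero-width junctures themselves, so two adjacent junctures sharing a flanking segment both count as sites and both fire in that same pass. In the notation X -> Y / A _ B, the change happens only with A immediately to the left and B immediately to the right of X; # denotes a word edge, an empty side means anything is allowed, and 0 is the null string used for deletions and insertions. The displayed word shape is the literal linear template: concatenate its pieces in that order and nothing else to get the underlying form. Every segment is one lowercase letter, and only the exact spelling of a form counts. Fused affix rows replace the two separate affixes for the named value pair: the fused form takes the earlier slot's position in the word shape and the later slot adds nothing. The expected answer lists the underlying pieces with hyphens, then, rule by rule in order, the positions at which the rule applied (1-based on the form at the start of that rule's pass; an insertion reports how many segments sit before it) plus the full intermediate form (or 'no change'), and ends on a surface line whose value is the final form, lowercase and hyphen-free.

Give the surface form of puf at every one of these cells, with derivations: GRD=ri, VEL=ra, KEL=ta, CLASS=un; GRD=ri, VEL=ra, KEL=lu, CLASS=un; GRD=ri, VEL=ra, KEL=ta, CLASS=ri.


cell GRD=ri, VEL=ra, KEL=ta, CLASS=un:
underlying: puf-go-a-l-p
1. a, u -> 0 / V _: fires at position(s) 6: pufgolp
2. f -> v, k -> g, p -> b, t -> d / _ Z: fires at position(s) 3: puvgolp
surface: puvgolp

cell GRD=ri, VEL=ra, KEL=lu, CLASS=un:
underlying: puf-go-a-of-p
1. a, u -> 0 / V _: fires at position(s) 6: pufgoofp
2. f -> v, k -> g, p -> b, t -> d / _ Z: fires at position(s) 3: puvgoofp
surface: puvgoofp

cell GRD=ri, VEL=ra, KEL=ta, CLASS=ri:
underlying: puf-go-m-l-p
1. a, u -> 0 / V _: no change
2. f -> v, k -> g, p -> b, t -> d / _ Z: fires at position(s) 3: puvgomlp
surface: puvgomlp


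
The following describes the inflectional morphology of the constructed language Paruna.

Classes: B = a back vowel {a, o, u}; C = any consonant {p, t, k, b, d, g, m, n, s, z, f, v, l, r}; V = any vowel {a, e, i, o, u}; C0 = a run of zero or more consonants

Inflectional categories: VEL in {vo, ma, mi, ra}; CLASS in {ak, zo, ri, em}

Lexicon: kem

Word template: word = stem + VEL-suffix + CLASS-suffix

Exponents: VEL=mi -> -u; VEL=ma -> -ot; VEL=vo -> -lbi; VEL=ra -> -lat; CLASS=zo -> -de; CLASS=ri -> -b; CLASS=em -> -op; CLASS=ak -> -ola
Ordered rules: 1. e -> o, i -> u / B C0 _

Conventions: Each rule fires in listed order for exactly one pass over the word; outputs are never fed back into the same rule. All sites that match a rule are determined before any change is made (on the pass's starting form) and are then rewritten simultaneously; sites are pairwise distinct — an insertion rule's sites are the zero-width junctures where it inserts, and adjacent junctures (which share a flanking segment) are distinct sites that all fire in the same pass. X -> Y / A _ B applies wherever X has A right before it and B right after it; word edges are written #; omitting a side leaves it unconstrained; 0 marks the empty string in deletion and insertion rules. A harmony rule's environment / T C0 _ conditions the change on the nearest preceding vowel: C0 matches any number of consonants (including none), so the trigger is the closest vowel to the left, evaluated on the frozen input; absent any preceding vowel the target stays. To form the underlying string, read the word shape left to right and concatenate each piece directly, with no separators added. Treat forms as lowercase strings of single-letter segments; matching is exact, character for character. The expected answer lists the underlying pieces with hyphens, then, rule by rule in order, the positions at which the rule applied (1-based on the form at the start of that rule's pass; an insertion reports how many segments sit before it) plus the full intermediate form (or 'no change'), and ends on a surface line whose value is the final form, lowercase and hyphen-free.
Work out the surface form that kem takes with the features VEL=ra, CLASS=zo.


underlying: kem-lat-de
1. e -> o, i -> u / B C0 _: fires at position(s) 8: kemlatdo
surface: kemlatdo


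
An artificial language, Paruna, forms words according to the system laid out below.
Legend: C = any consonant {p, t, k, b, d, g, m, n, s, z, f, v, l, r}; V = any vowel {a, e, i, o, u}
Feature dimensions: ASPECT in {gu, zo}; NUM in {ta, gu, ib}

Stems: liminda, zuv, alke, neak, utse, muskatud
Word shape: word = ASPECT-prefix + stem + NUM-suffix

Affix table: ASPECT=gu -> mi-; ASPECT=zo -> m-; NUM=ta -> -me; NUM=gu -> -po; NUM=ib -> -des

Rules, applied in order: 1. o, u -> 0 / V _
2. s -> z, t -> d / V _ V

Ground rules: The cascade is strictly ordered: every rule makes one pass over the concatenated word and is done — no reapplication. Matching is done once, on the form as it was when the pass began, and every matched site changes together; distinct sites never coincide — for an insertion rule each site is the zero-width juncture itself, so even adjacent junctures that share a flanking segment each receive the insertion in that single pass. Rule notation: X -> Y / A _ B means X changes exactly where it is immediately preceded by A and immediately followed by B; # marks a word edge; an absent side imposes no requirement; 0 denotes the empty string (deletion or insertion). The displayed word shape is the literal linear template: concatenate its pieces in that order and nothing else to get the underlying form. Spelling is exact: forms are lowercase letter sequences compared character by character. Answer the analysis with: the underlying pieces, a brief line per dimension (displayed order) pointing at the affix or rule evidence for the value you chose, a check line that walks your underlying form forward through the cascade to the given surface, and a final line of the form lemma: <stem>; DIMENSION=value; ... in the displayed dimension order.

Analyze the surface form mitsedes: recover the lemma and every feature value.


underlying: mi-utse-des
ASPECT=gu - signalled by the affix mi-
NUM=ib - signalled by the affix -des
check: miutsedes -> mitsedes -> mitsedes
lemma: utse; ASPECT=gu; NUM=ib


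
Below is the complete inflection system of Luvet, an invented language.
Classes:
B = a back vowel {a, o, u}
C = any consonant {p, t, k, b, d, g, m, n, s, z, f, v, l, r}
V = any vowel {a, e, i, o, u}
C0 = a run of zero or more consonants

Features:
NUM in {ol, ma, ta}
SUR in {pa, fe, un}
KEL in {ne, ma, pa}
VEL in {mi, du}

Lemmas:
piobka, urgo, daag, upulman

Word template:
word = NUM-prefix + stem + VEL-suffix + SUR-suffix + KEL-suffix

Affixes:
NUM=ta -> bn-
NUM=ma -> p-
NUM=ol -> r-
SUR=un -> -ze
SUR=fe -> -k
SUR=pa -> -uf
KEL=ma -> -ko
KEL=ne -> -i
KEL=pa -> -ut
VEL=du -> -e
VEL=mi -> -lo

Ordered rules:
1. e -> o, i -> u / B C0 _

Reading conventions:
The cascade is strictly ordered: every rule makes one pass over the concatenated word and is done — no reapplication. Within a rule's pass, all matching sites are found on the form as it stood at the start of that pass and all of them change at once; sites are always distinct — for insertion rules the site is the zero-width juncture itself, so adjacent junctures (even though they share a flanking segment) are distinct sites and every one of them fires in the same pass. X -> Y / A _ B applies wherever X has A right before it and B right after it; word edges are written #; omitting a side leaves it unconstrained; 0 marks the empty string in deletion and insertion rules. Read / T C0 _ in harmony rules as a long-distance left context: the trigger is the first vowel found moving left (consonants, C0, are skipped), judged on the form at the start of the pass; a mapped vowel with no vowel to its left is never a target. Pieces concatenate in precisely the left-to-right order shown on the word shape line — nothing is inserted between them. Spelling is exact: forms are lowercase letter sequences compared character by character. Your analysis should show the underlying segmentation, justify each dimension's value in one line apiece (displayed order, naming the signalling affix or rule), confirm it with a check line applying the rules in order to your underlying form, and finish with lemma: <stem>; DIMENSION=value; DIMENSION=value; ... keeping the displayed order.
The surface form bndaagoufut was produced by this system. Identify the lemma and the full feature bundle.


underlying: bn-daag-e-uf-ut
NUM=ta - signalled by the affix bn-
SUR=pa - signalled by the affix -uf
KEL=pa - signalled by the affix -ut
VEL=du - signalled by the affix -e
check: bndaageufut -> bndaagoufut
lemma: daag; NUM=ta; SUR=pa; KEL=pa; VEL=du
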